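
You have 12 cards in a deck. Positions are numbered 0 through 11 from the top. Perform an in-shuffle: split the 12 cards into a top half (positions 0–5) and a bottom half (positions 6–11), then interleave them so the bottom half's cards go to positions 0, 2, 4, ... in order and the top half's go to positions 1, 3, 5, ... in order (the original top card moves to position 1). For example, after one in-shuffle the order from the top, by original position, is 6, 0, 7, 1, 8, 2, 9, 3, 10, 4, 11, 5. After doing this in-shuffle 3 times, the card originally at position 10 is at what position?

Track the card's position through each in-shuffle:
10 → 8 → 4 → 9

9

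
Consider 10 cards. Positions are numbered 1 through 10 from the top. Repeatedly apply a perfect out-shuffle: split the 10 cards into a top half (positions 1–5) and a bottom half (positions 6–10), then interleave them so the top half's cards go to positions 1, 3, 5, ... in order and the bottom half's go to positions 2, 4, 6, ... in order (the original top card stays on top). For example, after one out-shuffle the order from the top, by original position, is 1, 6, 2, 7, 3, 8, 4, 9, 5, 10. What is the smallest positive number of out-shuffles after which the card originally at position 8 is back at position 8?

6

Follow position 8 under repeated out-shuffles:
8 → 6 → 2 → 3 → 5 → 9 → 8
It first returns after 6 out-shuffles.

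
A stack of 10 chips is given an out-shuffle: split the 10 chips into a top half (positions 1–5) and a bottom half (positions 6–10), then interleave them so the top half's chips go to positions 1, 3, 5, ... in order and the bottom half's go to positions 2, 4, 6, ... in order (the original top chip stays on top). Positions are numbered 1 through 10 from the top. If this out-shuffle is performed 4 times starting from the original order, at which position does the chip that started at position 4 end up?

Track the chip's position through each out-shuffle:
4 → 7 → 4 → 7 → 4

4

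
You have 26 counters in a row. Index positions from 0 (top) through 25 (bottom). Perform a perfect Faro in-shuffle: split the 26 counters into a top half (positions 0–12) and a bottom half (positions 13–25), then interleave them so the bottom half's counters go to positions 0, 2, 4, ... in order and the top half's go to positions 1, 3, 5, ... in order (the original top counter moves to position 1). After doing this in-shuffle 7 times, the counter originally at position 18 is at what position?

1

Track the counter's position through each in-shuffle:
18 → 10 → 21 → 16 → 6 → 13 → 0 → 1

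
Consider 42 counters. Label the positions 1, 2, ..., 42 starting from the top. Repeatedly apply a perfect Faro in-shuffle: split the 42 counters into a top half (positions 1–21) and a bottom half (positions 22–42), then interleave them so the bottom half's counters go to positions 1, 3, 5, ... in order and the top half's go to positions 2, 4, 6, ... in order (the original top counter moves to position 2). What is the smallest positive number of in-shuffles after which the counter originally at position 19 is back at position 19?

Follow position 19 under repeated in-shuffles:
19 → 38 → 33 → 23 → 3 → 6 → 12 → 24 → 5 → 10 → 20 → 40 → 37 → 31 → 19
It first returns after 14 in-shuffles.

14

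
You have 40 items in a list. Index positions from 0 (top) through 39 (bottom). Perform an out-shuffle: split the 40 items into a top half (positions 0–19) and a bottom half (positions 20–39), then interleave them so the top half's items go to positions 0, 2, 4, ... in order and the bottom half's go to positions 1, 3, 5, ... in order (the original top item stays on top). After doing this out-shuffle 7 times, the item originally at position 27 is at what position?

24

Track the item's position through each out-shuffle:
27 → 15 → 30 → 21 → 3 → 6 → 12 → 24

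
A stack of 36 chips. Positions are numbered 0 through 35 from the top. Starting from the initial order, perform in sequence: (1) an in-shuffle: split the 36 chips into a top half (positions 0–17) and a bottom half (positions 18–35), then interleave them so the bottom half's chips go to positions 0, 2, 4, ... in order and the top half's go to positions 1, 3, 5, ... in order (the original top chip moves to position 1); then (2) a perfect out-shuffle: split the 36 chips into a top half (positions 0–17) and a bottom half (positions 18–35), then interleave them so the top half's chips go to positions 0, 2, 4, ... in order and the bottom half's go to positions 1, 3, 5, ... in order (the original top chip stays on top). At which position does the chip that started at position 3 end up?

Track the chip from position 3 forward through each operation:
  after op 1 (in-shuffle): 3 → 7
  after op 2 (out-shuffle): 7 → 14

14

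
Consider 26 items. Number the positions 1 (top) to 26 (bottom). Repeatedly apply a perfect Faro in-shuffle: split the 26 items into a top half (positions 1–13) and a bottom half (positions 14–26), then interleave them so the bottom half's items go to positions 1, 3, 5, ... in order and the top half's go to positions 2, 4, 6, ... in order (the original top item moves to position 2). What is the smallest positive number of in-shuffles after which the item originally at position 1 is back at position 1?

18

Follow position 1 under repeated in-shuffles:
1 → 2 → 4 → 8 → 16 → 5 → 10 → 20 → 13 → 26 → 25 → 23 → 19 → 11 → 22 → 17 → 7 → 14 → 1
It first returns after 18 in-shuffles.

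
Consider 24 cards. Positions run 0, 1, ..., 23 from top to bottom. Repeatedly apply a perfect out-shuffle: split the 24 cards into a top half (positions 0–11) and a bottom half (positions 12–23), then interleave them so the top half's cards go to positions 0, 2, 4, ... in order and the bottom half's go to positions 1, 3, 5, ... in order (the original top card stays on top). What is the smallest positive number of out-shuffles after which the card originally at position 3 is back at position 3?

Follow position 3 under repeated out-shuffles:
3 → 6 → 12 → 1 → 2 → 4 → 8 → 16 → 9 → 18 → 13 → 3
It first returns after 11 out-shuffles.

11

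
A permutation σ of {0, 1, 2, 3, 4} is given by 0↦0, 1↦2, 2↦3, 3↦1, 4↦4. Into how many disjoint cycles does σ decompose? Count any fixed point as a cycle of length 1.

3

Cycle decomposition: (0) (1 2 3) (4).
3 cycles.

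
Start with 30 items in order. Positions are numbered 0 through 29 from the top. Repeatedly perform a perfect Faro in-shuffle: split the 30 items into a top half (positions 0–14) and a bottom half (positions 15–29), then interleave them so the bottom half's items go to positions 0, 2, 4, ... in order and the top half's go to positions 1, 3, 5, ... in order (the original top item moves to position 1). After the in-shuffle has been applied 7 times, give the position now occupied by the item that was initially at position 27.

18

Track the item's position through each in-shuffle:
27 → 24 → 18 → 6 → 13 → 27 → 24 → 18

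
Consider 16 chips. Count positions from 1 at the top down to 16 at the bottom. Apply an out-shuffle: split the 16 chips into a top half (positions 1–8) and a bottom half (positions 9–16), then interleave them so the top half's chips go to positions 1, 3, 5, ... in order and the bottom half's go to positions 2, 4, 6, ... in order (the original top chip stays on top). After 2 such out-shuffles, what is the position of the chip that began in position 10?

7

Track the chip's position through each out-shuffle:
10 → 4 → 7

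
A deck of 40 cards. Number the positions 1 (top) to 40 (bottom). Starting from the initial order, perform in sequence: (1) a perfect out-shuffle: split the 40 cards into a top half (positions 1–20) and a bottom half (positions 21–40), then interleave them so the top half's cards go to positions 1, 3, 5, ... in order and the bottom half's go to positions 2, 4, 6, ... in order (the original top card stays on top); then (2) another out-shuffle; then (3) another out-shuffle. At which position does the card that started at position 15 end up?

35

Track the card from position 15 forward through each operation:
  after op 1 (out-shuffle): 15 → 29
  after op 2 (out-shuffle): 29 → 18
  after op 3 (out-shuffle): 18 → 35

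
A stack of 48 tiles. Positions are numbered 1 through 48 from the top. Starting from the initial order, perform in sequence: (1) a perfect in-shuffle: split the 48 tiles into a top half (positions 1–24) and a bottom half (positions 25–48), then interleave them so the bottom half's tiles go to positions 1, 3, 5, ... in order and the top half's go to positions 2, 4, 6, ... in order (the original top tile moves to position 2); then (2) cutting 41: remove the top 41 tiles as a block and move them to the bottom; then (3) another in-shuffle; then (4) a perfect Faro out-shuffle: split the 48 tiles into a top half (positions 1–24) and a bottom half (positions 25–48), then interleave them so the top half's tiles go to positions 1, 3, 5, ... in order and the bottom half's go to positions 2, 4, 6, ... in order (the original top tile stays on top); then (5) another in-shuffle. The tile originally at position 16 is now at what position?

20

Track the tile from position 16 forward through each operation:
  after op 1 (in-shuffle): 16 → 32
  after op 2 (cut 41): 32 → 39
  after op 3 (in-shuffle): 39 → 29
  after op 4 (out-shuffle): 29 → 10
  after op 5 (in-shuffle): 10 → 20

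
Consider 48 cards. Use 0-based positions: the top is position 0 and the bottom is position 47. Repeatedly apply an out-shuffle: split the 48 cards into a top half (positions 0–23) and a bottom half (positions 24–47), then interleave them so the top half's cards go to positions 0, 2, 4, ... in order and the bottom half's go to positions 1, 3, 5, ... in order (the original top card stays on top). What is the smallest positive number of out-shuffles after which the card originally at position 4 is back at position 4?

23

Follow position 4 under repeated out-shuffles:
4 → 8 → 16 → 32 → 17 → 34 → 21 → 42 → ... → 4 (length 23)
It first returns after 23 out-shuffles.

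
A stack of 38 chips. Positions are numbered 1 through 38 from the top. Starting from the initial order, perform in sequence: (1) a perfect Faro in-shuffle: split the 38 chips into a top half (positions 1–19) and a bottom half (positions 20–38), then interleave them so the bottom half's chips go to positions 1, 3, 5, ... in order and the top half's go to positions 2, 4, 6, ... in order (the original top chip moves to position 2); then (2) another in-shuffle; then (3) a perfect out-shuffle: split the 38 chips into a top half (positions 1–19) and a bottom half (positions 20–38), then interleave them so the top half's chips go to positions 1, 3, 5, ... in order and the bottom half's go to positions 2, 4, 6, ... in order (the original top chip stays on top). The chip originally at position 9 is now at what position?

34

Track the chip from position 9 forward through each operation:
  after op 1 (in-shuffle): 9 → 18
  after op 2 (in-shuffle): 18 → 36
  after op 3 (out-shuffle): 36 → 34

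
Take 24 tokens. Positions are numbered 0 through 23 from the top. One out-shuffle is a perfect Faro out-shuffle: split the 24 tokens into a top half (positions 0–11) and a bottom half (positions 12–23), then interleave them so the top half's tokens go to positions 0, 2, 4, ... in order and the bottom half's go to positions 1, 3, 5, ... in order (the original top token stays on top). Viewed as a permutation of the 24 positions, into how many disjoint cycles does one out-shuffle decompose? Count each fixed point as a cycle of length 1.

4

Trace each unvisited position around until it returns:
(0) (1 2 4 8 16 9 ... len 11) (5 10 20 17 11 22 ... len 11) (23)
4 cycles in total.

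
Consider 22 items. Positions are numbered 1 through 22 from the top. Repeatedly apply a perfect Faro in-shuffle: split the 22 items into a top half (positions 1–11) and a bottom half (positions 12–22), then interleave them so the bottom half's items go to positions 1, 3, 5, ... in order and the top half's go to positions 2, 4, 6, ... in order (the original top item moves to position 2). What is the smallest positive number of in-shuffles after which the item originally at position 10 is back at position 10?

Follow position 10 under repeated in-shuffles:
10 → 20 → 17 → 11 → 22 → 21 → 19 → 15 → 7 → 14 → 5 → 10
It first returns after 11 in-shuffles.

11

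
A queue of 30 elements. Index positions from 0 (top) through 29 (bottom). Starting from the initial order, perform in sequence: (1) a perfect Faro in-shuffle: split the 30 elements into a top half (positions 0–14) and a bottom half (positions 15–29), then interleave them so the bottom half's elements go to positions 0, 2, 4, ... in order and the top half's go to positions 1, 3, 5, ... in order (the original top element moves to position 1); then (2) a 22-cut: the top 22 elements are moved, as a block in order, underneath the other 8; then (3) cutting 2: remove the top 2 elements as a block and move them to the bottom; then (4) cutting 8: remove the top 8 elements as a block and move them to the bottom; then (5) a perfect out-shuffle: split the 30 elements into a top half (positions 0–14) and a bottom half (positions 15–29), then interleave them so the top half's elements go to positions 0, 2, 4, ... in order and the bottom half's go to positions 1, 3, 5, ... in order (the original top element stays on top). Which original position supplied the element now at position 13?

Undo the operations in reverse order, starting from position 13:
  undo op 5 (out-shuffle, from bottom half): 13 ← 21
  undo op 4 (cut 8): 21 ← 29
  undo op 3 (cut 2): 29 ← 1
  undo op 2 (cut 22): 1 ← 23
  undo op 1 (in-shuffle, from top half): 23 ← 11
So the element at position 13 came from original position 11.

11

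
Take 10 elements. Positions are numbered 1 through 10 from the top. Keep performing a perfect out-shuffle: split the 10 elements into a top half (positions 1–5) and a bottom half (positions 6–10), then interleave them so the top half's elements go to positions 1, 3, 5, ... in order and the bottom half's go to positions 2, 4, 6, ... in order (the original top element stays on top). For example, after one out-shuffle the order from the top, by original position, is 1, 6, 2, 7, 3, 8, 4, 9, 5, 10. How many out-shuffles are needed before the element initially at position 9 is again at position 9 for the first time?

6

Follow position 9 under repeated out-shuffles:
9 → 8 → 6 → 2 → 3 → 5 → 9
It first returns after 6 out-shuffles.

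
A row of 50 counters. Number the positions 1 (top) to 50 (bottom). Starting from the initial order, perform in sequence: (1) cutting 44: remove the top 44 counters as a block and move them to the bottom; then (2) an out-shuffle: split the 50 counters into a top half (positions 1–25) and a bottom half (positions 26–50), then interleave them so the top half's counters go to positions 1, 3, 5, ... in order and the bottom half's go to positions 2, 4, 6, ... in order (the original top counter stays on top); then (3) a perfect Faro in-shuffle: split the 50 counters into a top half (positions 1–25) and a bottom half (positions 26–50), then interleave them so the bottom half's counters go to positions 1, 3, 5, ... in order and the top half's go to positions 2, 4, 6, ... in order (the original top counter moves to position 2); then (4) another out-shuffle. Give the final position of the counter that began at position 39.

8

Track the counter from position 39 forward through each operation:
  after op 1 (cut 44): 39 → 45
  after op 2 (out-shuffle): 45 → 40
  after op 3 (in-shuffle): 40 → 29
  after op 4 (out-shuffle): 29 → 8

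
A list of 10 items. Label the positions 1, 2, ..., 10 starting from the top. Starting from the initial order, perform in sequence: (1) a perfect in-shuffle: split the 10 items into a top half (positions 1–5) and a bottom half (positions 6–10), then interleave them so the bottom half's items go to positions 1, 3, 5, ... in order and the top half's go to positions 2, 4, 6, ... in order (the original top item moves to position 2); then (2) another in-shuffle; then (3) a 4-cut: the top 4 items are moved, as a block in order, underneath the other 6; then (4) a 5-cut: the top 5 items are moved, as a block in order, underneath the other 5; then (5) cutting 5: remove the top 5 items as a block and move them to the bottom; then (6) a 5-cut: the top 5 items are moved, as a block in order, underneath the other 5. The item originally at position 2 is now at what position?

Track the item from position 2 forward through each operation:
  after op 1 (in-shuffle): 2 → 4
  after op 2 (in-shuffle): 4 → 8
  after op 3 (cut 4): 8 → 4
  after op 4 (cut 5): 4 → 9
  after op 5 (cut 5): 9 → 4
  after op 6 (cut 5): 4 → 9

9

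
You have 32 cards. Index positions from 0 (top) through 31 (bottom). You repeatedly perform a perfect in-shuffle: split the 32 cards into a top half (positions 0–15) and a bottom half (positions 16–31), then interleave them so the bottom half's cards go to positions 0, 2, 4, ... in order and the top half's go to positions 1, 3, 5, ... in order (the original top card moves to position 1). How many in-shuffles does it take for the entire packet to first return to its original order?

10

The in-shuffle permutes the 32 positions with cycle lengths [2, 10, 10, 10].
Every card is home exactly when every cycle has completed a whole number of laps, i.e. after lcm(2, 10) = 10 in-shuffles.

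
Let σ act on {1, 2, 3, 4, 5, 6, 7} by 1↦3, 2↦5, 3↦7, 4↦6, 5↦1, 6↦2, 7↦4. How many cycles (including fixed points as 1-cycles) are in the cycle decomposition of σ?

1

Cycle decomposition: (1 3 7 4 6 2 5).
1 cycle.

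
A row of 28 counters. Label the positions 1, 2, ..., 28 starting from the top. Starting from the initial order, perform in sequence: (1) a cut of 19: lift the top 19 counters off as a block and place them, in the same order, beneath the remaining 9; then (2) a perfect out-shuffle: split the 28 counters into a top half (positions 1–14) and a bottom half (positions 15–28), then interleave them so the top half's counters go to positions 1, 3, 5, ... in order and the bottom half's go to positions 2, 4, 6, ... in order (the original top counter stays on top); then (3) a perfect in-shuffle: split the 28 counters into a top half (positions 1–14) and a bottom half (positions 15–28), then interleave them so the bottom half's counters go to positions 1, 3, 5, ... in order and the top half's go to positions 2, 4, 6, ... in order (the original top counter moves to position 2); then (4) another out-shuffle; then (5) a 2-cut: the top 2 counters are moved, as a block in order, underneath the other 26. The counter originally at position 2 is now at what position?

Track the counter from position 2 forward through each operation:
  after op 1 (cut 19): 2 → 11
  after op 2 (out-shuffle): 11 → 21
  after op 3 (in-shuffle): 21 → 13
  after op 4 (out-shuffle): 13 → 25
  after op 5 (cut 2): 25 → 23

23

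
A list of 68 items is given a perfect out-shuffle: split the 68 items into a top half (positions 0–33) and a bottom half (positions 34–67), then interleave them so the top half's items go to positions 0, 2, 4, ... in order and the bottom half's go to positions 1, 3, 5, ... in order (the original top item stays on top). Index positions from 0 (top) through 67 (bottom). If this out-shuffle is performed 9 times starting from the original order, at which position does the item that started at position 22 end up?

8

Track the item's position through each out-shuffle:
22 → 44 → 21 → 42 → 17 → 34 → 1 → 2 → 4 → 8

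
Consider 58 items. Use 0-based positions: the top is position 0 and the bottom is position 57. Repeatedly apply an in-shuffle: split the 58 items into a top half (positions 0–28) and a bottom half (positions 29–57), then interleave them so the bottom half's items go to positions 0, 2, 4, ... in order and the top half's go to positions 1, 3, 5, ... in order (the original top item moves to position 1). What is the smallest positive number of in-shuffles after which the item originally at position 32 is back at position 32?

Follow position 32 under repeated in-shuffles:
32 → 6 → 13 → 27 → 55 → 52 → 46 → 34 → ... → 32 (length 58)
It first returns after 58 in-shuffles.

58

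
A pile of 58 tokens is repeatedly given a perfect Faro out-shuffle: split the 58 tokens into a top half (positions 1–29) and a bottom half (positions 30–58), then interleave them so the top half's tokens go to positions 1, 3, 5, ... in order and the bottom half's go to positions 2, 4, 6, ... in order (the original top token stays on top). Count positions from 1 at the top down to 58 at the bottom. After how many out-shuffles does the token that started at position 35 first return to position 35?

18

Follow position 35 under repeated out-shuffles:
35 → 12 → 23 → 45 → 32 → 6 → 11 → 21 → 41 → 24 → 47 → 36 → 14 → 27 → 53 → 48 → 38 → 18 → 35
It first returns after 18 out-shuffles.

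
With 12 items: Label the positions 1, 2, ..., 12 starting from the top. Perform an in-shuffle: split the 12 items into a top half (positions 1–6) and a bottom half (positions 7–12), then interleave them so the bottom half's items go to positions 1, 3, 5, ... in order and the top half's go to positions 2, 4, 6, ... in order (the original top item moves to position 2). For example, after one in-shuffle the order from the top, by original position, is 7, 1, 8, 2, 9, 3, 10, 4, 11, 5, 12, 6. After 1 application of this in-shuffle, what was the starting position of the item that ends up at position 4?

Work backwards from position 4, undoing one in-shuffle at a time:
4 ← 2
So the item now at position 4 started at position 2.

2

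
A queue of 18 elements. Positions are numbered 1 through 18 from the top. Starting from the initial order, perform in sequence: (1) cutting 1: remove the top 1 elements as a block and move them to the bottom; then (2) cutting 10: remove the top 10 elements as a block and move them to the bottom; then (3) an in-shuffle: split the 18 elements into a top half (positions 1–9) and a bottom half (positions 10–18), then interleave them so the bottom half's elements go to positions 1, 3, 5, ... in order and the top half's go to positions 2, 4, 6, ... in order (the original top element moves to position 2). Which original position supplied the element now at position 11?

8

Undo the operations in reverse order, starting from position 11:
  undo op 3 (in-shuffle, from bottom half): 11 ← 15
  undo op 2 (cut 10): 15 ← 7
  undo op 1 (cut 1): 7 ← 8
So the element at position 11 came from original position 8.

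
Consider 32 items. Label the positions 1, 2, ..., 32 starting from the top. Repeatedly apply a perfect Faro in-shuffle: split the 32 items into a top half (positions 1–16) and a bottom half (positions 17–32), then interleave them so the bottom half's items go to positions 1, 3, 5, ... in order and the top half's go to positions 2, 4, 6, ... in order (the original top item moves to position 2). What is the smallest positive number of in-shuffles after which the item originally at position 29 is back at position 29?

10

Follow position 29 under repeated in-shuffles:
29 → 25 → 17 → 1 → 2 → 4 → 8 → 16 → 32 → 31 → 29
It first returns after 10 in-shuffles.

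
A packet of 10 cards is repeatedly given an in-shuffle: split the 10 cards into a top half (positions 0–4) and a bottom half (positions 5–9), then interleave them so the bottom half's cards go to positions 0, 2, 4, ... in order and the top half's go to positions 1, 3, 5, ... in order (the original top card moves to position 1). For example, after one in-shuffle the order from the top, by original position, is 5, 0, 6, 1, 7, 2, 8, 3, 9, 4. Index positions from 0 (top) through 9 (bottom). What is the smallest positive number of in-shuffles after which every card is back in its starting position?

The in-shuffle permutes the 10 positions with cycle lengths [10].
Every card is home exactly when every cycle has completed a whole number of laps, i.e. after lcm(10) = 10 in-shuffles.

10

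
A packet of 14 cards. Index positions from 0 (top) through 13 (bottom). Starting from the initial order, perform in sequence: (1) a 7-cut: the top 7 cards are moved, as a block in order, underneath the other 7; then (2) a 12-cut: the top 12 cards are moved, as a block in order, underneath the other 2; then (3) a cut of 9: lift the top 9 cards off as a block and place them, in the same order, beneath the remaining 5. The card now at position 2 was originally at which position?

2

Undo the operations in reverse order, starting from position 2:
  undo op 3 (cut 9): 2 ← 11
  undo op 2 (cut 12): 11 ← 9
  undo op 1 (cut 7): 9 ← 2
So the card at position 2 came from original position 2.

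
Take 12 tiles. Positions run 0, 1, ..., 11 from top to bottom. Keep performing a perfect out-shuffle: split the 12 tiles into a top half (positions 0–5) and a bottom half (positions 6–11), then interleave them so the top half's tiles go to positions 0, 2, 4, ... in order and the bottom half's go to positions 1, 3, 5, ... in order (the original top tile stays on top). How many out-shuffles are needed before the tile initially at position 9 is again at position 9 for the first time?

Follow position 9 under repeated out-shuffles:
9 → 7 → 3 → 6 → 1 → 2 → 4 → 8 → 5 → 10 → 9
It first returns after 10 out-shuffles.

10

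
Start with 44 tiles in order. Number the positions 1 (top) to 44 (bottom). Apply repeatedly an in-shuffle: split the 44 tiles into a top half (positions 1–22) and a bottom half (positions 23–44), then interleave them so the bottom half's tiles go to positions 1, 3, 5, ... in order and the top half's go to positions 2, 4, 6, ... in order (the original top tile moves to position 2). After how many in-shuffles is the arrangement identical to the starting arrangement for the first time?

The in-shuffle permutes the 44 positions with cycle lengths [2, 4, 4, 4, 6, 12, 12].
Every tile is home exactly when every cycle has completed a whole number of laps, i.e. after lcm(2, 4, 6, 12) = 12 in-shuffles.

12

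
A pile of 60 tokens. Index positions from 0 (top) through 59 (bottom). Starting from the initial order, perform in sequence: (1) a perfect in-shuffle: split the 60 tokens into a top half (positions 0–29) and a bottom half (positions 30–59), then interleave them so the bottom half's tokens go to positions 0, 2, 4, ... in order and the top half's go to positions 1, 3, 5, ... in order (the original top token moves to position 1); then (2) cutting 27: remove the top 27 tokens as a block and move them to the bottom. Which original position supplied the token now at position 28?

27

Undo the operations in reverse order, starting from position 28:
  undo op 2 (cut 27): 28 ← 55
  undo op 1 (in-shuffle, from top half): 55 ← 27
So the token at position 28 came from original position 27.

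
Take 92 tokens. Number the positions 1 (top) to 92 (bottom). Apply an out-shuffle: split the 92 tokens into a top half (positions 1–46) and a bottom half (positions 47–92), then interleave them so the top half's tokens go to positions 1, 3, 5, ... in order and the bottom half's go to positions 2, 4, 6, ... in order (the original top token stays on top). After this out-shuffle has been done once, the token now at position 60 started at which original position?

Work backwards from position 60, undoing one out-shuffle at a time:
60 ← 76
So the token now at position 60 started at position 76.

76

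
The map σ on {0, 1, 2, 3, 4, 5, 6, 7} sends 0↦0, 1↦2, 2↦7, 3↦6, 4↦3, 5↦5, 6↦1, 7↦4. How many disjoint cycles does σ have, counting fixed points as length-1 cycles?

3

Cycle decomposition: (0) (1 2 7 4 3 6) (5).
3 cycles.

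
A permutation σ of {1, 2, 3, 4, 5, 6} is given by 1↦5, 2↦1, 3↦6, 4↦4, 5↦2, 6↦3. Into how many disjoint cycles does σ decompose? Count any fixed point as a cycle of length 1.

Cycle decomposition: (1 5 2) (3 6) (4).
3 cycles.

3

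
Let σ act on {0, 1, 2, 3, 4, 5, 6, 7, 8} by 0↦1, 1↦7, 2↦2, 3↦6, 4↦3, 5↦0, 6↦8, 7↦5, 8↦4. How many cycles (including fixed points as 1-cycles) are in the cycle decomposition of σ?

3

Cycle decomposition: (0 1 7 5) (2) (3 6 8 4).
3 cycles.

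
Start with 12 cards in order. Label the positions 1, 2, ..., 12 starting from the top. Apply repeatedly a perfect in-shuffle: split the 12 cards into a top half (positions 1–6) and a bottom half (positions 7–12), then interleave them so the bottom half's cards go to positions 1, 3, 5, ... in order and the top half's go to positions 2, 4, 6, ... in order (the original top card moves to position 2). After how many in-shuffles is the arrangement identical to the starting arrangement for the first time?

12

The in-shuffle permutes the 12 positions with cycle lengths [12].
Every card is home exactly when every cycle has completed a whole number of laps, i.e. after lcm(12) = 12 in-shuffles.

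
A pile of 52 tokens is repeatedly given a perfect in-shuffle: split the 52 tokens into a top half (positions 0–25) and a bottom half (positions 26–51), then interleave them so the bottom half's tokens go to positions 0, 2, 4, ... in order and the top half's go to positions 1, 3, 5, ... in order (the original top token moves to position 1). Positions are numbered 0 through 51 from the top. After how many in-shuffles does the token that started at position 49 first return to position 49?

52

Follow position 49 under repeated in-shuffles:
49 → 46 → 40 → 28 → 4 → 9 → 19 → 39 → ... → 49 (length 52)
It first returns after 52 in-shuffles.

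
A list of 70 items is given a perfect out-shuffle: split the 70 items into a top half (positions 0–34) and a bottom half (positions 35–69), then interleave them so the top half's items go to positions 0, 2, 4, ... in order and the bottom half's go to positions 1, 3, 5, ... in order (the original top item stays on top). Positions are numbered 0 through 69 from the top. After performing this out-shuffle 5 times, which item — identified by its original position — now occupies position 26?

Work backwards from position 26, undoing one out-shuffle at a time:
26 ← 13 ← 41 ← 55 ← 62 ← 31
So the item now at position 26 started at position 31.

31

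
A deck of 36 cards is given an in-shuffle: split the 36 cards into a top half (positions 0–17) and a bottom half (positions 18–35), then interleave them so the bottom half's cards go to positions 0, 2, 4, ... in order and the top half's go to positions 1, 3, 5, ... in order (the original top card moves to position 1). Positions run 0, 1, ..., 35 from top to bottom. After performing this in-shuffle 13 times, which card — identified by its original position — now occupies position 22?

Work backwards from position 22, undoing one in-shuffle at a time:
22 ← 29 ← 14 ← 25 ← 12 ← ... ← 3 (13 steps).
So the card now at position 22 started at position 3.

3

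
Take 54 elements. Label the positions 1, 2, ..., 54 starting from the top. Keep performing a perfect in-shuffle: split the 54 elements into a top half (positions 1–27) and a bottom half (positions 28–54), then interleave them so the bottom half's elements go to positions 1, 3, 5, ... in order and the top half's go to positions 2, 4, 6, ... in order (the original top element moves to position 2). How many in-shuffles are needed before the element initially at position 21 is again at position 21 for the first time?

Follow position 21 under repeated in-shuffles:
21 → 42 → 29 → 3 → 6 → 12 → 24 → 48 → 41 → 27 → 54 → 53 → 51 → 47 → 39 → 23 → 46 → 37 → 19 → 38 → 21
It first returns after 20 in-shuffles.

20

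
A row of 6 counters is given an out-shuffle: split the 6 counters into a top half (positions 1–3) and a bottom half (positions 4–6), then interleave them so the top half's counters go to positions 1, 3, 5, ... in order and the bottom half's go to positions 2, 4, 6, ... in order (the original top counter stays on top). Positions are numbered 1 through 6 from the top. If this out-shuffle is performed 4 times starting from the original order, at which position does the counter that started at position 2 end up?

2

Track the counter's position through each out-shuffle:
2 → 3 → 5 → 4 → 2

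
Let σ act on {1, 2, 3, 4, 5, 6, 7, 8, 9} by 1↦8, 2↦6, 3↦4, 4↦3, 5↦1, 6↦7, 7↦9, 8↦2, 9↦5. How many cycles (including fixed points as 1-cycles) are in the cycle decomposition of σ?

2

Cycle decomposition: (1 8 2 6 7 9 5) (3 4).
2 cycles.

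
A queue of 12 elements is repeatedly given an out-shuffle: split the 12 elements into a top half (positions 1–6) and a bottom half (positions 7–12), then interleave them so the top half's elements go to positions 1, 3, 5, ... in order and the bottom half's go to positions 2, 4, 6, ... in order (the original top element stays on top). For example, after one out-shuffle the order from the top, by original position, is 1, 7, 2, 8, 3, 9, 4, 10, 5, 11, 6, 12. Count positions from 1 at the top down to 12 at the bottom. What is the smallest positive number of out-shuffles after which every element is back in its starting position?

10

The out-shuffle permutes the 12 positions with cycle lengths [1, 1, 10].
Every element is home exactly when every cycle has completed a whole number of laps, i.e. after lcm(1, 10) = 10 out-shuffles.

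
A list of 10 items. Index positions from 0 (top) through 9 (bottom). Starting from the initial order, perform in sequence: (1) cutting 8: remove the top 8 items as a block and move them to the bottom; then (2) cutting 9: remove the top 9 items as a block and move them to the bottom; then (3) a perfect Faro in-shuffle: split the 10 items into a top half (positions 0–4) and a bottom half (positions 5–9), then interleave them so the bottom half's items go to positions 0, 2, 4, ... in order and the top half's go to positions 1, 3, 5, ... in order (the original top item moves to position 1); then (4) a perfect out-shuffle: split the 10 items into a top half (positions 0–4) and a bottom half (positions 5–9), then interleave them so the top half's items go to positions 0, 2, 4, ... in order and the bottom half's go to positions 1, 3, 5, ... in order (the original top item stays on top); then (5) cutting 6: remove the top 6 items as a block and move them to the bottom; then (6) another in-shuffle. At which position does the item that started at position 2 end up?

Track the item from position 2 forward through each operation:
  after op 1 (cut 8): 2 → 4
  after op 2 (cut 9): 4 → 5
  after op 3 (in-shuffle): 5 → 0
  after op 4 (out-shuffle): 0 → 0
  after op 5 (cut 6): 0 → 4
  after op 6 (in-shuffle): 4 → 9

9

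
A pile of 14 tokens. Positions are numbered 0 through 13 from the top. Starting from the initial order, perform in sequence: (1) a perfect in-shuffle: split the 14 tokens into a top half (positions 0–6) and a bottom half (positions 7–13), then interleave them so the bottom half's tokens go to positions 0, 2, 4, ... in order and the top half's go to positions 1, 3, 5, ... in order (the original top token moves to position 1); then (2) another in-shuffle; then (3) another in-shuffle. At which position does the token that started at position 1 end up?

Track the token from position 1 forward through each operation:
  after op 1 (in-shuffle): 1 → 3
  after op 2 (in-shuffle): 3 → 7
  after op 3 (in-shuffle): 7 → 0

0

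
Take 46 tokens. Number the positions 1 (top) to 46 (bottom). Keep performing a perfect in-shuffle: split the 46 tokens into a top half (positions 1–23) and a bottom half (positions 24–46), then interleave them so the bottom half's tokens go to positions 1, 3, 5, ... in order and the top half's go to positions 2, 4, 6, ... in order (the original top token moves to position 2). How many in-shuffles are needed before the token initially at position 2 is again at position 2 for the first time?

23

Follow position 2 under repeated in-shuffles:
2 → 4 → 8 → 16 → 32 → 17 → 34 → 21 → ... → 2 (length 23)
It first returns after 23 in-shuffles.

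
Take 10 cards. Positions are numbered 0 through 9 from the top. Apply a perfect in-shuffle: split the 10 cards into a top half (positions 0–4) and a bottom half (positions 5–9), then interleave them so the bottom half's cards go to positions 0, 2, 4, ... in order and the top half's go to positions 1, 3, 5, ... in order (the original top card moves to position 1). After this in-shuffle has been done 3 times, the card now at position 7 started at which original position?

0

Work backwards from position 7, undoing one in-shuffle at a time:
7 ← 3 ← 1 ← 0
So the card now at position 7 started at position 0.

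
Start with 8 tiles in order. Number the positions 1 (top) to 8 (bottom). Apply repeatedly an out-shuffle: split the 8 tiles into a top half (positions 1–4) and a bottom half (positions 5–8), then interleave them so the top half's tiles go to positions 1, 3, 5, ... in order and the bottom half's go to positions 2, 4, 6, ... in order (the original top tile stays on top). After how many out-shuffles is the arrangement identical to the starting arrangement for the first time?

3

The out-shuffle permutes the 8 positions with cycle lengths [1, 1, 3, 3].
Every tile is home exactly when every cycle has completed a whole number of laps, i.e. after lcm(1, 3) = 3 out-shuffles.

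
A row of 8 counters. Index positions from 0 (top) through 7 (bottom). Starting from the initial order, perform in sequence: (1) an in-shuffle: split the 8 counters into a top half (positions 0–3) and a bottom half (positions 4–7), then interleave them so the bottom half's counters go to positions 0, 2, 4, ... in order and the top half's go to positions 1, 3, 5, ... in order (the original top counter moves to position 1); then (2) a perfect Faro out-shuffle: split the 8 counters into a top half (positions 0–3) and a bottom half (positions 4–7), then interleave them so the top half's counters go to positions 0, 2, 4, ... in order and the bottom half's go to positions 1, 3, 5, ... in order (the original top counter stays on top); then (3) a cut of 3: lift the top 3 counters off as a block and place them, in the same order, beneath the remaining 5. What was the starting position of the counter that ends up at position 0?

2

Undo the operations in reverse order, starting from position 0:
  undo op 3 (cut 3): 0 ← 3
  undo op 2 (out-shuffle, from bottom half): 3 ← 5
  undo op 1 (in-shuffle, from top half): 5 ← 2
So the counter at position 0 came from original position 2.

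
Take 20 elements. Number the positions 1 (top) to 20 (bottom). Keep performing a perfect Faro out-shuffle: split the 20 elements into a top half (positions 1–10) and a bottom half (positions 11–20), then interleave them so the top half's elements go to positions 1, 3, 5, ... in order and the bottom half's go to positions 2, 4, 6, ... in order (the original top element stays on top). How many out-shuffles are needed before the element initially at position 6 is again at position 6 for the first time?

Follow position 6 under repeated out-shuffles:
6 → 11 → 2 → 3 → 5 → 9 → 17 → 14 → 8 → 15 → 10 → 19 → 18 → 16 → 12 → 4 → 7 → 13 → 6
It first returns after 18 out-shuffles.

18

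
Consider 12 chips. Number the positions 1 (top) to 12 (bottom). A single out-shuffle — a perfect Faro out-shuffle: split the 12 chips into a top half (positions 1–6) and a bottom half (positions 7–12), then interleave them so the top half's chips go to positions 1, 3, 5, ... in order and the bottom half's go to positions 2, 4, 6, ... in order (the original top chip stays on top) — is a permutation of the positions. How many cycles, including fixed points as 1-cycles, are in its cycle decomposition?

3

Trace each unvisited position around until it returns:
(1) (2 3 5 9 6 11 10 8 4 7) (12)
3 cycles in total.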